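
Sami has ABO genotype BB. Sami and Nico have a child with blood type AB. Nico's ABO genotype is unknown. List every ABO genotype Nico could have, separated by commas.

For each candidate genotype of Nico, check whether crossing it with BB can produce every observed child phenotype.
  AA → possible child types {AB} ✓
  AB → possible child types {B, AB} ✓
  AO → possible child types {B, AB} ✓
  BB → possible child types {B} ✗
  BO → possible child types {B} ✗
  OO → possible child types {B} ✗

AA, AB, AO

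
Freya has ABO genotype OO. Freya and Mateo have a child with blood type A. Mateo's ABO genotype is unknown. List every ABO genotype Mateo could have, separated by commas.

For each candidate genotype of Mateo, check whether crossing it with OO can produce every observed child phenotype.
  AA → possible child types {A} ✓
  AB → possible child types {A, B} ✓
  AO → possible child types {O, A} ✓
  BB → possible child types {B} ✗
  BO → possible child types {O, B} ✗
  OO → possible child types {O} ✗

AA, AB, AO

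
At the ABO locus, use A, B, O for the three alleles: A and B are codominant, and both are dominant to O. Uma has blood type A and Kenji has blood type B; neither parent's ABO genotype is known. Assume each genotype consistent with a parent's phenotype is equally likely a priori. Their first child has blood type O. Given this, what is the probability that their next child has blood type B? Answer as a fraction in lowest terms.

Possible genotypes: Uma ∈ {AA, AO}; Kenji ∈ {BB, BO}.
Weight each parental genotype pair by prior × P(type-O child):
  AO × BO: posterior weight 1; P(next child type B) = 1/4.
Weighted sum = 1/4.

1/4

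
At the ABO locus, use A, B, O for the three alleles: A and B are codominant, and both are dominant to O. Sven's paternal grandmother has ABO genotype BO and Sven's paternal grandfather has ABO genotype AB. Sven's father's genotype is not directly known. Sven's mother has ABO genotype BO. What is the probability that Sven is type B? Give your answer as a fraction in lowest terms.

5/8

Sven's father's ABO genotype from BO × AB: 1/4 AB, 1/4 AO, 1/4 BB, 1/4 BO.
Crossing each possibility with the mother BO and summing P(type B): 1/4·1/2 + 1/4·1/4 + 1/4·1 + 1/4·3/4 = 5/8.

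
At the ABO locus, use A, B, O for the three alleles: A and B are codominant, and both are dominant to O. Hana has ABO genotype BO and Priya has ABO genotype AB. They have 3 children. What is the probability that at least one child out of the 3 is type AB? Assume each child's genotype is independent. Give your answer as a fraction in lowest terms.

ABO cross BO × AB → 1/4 A, 1/2 B, 1/4 AB.
So P(type AB) = 1/4 per child.
P(none) = (3/4)^3 = 27/64; P(at least one) = 1 − 27/64 = 37/64.

37/64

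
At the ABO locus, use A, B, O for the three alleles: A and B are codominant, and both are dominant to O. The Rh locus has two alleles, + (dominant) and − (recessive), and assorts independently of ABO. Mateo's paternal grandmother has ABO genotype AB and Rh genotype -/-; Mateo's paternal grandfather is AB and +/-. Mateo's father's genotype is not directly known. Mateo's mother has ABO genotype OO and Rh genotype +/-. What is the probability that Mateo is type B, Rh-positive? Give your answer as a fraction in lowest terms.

Mateo's father's ABO genotype from AB × AB: 1/4 AA, 1/2 AB, 1/4 BB.
Crossing each possibility with the mother OO and summing P(type B): 1/4·0 + 1/2·1/2 + 1/4·1 = 1/2.
Similarly for Rh via the father's Rh distribution: P(Rh+) = 5/8.
Independent loci: 1/2 × 5/8 = 5/16.

5/16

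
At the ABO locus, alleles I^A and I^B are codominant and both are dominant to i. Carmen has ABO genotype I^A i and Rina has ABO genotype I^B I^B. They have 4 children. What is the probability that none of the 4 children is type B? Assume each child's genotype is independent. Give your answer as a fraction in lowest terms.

ABO cross I^A i × I^B I^B → 1/2 B, 1/2 AB.
So P(type B) = 1/2 per child.
P(not type B) = 1/2 for one child; (1/2)^4 = 1/16.

1/16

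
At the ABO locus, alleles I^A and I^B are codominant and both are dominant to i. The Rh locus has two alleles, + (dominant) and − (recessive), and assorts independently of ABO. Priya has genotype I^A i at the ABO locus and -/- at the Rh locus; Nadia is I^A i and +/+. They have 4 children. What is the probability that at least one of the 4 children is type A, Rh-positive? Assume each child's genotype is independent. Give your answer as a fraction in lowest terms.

255/256

ABO cross I^A i × I^A i → 1/4 O, 3/4 A.
Rh cross -/- × +/+ → 1 Rh+; so P(type A, Rh-positive) = 3/4 × 1 = 3/4 per child.
P(none) = (1/4)^4 = 1/256; P(at least one) = 1 − 1/256 = 255/256.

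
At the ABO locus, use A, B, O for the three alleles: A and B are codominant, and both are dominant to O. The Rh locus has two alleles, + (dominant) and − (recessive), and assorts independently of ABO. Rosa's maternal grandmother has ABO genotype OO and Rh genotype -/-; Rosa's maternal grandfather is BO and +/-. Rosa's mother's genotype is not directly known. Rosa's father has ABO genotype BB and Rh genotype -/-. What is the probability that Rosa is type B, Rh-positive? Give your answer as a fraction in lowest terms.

Rosa's mother's ABO genotype from OO × BO: 1/2 BO, 1/2 OO.
Crossing each possibility with the father BB and summing P(type B): 1/2·1 + 1/2·1 = 1.
Similarly for Rh via the mother's Rh distribution: P(Rh+) = 1/4.
Independent loci: 1 × 1/4 = 1/4.

1/4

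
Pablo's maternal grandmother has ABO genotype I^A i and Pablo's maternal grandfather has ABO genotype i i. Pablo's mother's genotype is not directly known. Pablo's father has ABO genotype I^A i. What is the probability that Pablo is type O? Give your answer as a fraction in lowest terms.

3/8

Pablo's mother's ABO genotype from I^A i × i i: 1/2 I^A i, 1/2 i i.
Crossing each possibility with the father I^A i and summing P(type O): 1/2·1/4 + 1/2·1/2 = 3/8.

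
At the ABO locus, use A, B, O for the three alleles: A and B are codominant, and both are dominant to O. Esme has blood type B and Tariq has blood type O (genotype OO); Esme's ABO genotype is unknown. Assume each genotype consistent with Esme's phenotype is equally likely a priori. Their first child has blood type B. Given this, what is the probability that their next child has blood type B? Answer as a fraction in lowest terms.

5/6

Possible genotypes: Esme ∈ {BB, BO}; Tariq ∈ {OO}.
Weight each parental genotype pair by prior × P(type-B child):
  BB × OO: posterior weight 2/3; P(next child type B) = 1.
  BO × OO: posterior weight 1/3; P(next child type B) = 1/2.
Weighted sum = 5/6.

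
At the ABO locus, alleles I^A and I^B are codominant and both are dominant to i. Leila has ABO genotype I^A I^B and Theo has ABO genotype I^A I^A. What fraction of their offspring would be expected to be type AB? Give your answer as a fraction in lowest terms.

1/2

ABO cross I^A I^B × I^A I^A → offspring phenotypes: 1/2 A, 1/2 AB.
So P(type AB) = 1/2.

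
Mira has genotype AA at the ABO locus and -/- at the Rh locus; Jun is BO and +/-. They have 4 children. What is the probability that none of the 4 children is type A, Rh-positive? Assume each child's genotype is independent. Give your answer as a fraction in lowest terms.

ABO cross AA × BO → 1/2 A, 1/2 AB.
Rh cross -/- × +/- → 1/2 Rh+, 1/2 Rh-; so P(type A, Rh-positive) = 1/2 × 1/2 = 1/4 per child.
P(not type A, Rh-positive) = 3/4 for one child; (3/4)^4 = 81/256.

81/256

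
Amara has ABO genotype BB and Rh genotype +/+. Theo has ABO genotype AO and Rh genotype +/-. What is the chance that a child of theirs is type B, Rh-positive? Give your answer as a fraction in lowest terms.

ABO cross BB × AO → offspring phenotypes: 1/2 B, 1/2 AB.
Rh cross +/+ × +/- → 1 Rh+.
Independent loci: P(type B, Rh-positive) = 1/2 × 1 = 1/2.

1/2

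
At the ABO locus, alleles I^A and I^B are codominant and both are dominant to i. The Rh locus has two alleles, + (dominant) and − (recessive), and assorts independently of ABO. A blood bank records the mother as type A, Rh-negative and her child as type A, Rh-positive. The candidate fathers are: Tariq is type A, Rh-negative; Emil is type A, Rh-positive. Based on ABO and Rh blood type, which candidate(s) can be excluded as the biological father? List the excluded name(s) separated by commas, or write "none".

A candidate is excluded only if no genotype consistent with his phenotype could produce a type A, Rh-positive child with a type A, Rh-negative mother.
Tariq (type A, Rh-): no genotype consistent with that phenotype can produce a type-A Rh+ child with a type-A mother.

Tariq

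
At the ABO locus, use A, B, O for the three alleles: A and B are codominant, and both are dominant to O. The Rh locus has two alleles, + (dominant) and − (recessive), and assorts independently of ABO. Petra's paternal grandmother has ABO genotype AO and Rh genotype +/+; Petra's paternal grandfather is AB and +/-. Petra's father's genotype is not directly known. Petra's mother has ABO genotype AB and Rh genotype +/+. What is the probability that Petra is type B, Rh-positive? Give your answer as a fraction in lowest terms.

Petra's father's ABO genotype from AO × AB: 1/4 AA, 1/4 AB, 1/4 AO, 1/4 BO.
Crossing each possibility with the mother AB and summing P(type B): 1/4·0 + 1/4·1/4 + 1/4·1/4 + 1/4·1/2 = 1/4.
Similarly for Rh via the father's Rh distribution: P(Rh+) = 1.
Independent loci: 1/4 × 1 = 1/4.

1/4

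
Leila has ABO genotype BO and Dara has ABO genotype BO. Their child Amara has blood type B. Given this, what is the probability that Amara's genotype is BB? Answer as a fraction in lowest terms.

1/3

Cross BO × BO → 1/4 BB, 1/2 BO, 1/4 OO.
Type-B genotypes among offspring: BB (1/4), BO (1/2); total 3/4.
P(BB | type B) = (1/4) / (3/4) = 1/3.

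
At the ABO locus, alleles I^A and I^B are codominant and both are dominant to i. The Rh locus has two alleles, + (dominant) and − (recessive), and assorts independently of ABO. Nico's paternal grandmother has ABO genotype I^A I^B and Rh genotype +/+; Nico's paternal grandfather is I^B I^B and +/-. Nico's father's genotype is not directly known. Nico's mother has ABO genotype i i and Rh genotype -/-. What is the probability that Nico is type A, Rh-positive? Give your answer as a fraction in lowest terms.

Nico's father's ABO genotype from I^A I^B × I^B I^B: 1/2 I^A I^B, 1/2 I^B I^B.
Crossing each possibility with the mother i i and summing P(type A): 1/2·1/2 + 1/2·0 = 1/4.
Similarly for Rh via the father's Rh distribution: P(Rh+) = 3/4.
Independent loci: 1/4 × 3/4 = 3/16.

3/16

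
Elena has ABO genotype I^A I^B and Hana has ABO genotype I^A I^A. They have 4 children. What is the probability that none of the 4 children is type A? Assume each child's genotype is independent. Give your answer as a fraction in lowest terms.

1/16

ABO cross I^A I^B × I^A I^A → 1/2 A, 1/2 AB.
So P(type A) = 1/2 per child.
P(not type A) = 1/2 for one child; (1/2)^4 = 1/16.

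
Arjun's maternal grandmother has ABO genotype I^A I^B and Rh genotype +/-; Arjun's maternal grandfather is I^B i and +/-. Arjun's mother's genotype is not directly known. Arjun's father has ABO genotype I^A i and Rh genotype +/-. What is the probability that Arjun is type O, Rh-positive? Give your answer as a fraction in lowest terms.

Arjun's mother's ABO genotype from I^A I^B × I^B i: 1/4 I^A I^B, 1/4 I^A i, 1/4 I^B I^B, 1/4 I^B i.
Crossing each possibility with the father I^A i and summing P(type O): 1/4·0 + 1/4·1/4 + 1/4·0 + 1/4·1/4 = 1/8.
Similarly for Rh via the mother's Rh distribution: P(Rh+) = 3/4.
Independent loci: 1/8 × 3/4 = 3/32.

3/32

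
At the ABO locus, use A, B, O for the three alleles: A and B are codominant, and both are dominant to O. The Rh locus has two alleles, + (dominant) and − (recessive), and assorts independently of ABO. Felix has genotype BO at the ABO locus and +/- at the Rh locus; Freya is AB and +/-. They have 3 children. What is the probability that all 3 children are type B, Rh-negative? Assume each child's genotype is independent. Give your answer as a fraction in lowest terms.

1/512

ABO cross BO × AB → 1/4 A, 1/2 B, 1/4 AB.
Rh cross +/- × +/- → 3/4 Rh+, 1/4 Rh-; so P(type B, Rh-negative) = 1/2 × 1/4 = 1/8 per child.
All 3 independent: (1/8)^3 = 1/512.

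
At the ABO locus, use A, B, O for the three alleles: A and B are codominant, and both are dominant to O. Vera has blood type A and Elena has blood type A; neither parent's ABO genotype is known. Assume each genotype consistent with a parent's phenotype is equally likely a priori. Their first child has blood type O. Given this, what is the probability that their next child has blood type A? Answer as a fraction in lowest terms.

3/4

Possible genotypes: Vera ∈ {AA, AO}; Elena ∈ {AA, AO}.
Weight each parental genotype pair by prior × P(type-O child):
  AO × AO: posterior weight 1; P(next child type A) = 3/4.
Weighted sum = 3/4.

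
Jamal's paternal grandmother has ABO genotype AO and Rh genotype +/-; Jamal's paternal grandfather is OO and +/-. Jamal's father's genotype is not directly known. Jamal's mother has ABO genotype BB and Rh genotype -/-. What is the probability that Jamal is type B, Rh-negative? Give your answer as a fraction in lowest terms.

3/8

Jamal's father's ABO genotype from AO × OO: 1/2 AO, 1/2 OO.
Crossing each possibility with the mother BB and summing P(type B): 1/2·1/2 + 1/2·1 = 3/4.
Similarly for Rh via the father's Rh distribution: P(Rh-) = 1/2.
Independent loci: 3/4 × 1/2 = 3/8.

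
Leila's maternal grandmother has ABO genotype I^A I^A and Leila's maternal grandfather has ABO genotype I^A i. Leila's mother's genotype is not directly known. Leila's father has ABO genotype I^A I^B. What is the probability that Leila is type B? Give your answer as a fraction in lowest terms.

1/8

Leila's mother's ABO genotype from I^A I^A × I^A i: 1/2 I^A I^A, 1/2 I^A i.
Crossing each possibility with the father I^A I^B and summing P(type B): 1/2·0 + 1/2·1/4 = 1/8.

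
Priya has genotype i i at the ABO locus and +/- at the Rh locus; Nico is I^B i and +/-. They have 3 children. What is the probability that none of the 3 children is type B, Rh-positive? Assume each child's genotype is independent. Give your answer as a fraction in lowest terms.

ABO cross i i × I^B i → 1/2 O, 1/2 B.
Rh cross +/- × +/- → 3/4 Rh+, 1/4 Rh-; so P(type B, Rh-positive) = 1/2 × 3/4 = 3/8 per child.
P(not type B, Rh-positive) = 5/8 for one child; (5/8)^3 = 125/512.

125/512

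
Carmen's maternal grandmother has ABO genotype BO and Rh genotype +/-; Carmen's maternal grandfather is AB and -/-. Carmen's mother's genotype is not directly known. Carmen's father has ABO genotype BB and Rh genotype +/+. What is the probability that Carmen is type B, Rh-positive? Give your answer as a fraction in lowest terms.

Carmen's mother's ABO genotype from BO × AB: 1/4 AB, 1/4 AO, 1/4 BB, 1/4 BO.
Crossing each possibility with the father BB and summing P(type B): 1/4·1/2 + 1/4·1/2 + 1/4·1 + 1/4·1 = 3/4.
Similarly for Rh via the mother's Rh distribution: P(Rh+) = 1.
Independent loci: 3/4 × 1 = 3/4.

3/4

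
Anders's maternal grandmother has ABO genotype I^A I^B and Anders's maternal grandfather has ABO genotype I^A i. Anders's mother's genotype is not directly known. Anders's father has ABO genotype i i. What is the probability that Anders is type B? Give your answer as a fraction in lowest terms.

Anders's mother's ABO genotype from I^A I^B × I^A i: 1/4 I^A I^A, 1/4 I^A I^B, 1/4 I^A i, 1/4 I^B i.
Crossing each possibility with the father i i and summing P(type B): 1/4·0 + 1/4·1/2 + 1/4·0 + 1/4·1/2 = 1/4.

1/4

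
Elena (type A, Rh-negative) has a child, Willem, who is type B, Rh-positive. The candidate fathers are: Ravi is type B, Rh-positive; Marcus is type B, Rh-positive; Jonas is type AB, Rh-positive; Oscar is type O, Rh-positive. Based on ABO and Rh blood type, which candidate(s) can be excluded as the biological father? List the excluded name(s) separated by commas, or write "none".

A candidate is excluded only if no genotype consistent with his phenotype could produce a type B, Rh-positive child with a type A, Rh-negative mother.
Oscar (type O, Rh+): no genotype consistent with that phenotype can produce a type-B Rh+ child with a type-A mother.

Oscar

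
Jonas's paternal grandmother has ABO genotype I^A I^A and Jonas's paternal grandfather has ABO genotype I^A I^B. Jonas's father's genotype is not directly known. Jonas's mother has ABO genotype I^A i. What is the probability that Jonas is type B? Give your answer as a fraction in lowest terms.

1/8

Jonas's father's ABO genotype from I^A I^A × I^A I^B: 1/2 I^A I^A, 1/2 I^A I^B.
Crossing each possibility with the mother I^A i and summing P(type B): 1/2·0 + 1/2·1/4 = 1/8.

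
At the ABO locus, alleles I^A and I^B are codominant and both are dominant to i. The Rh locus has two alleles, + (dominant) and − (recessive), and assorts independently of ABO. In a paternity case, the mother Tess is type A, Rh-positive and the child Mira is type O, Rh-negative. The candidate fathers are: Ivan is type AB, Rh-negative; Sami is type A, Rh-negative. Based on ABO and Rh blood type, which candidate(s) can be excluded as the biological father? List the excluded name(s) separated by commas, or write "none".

Ivan

A candidate is excluded only if no genotype consistent with his phenotype could produce a type O, Rh-negative child with a type A, Rh-positive mother.
Ivan (type AB, Rh-): no genotype consistent with that phenotype can produce a type-O Rh- child with a type-A mother.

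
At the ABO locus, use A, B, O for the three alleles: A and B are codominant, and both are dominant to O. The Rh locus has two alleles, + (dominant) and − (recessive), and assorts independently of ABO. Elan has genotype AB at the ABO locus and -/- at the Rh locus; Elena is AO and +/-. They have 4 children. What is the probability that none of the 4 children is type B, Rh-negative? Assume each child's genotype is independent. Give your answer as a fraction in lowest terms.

2401/4096

ABO cross AB × AO → 1/2 A, 1/4 B, 1/4 AB.
Rh cross -/- × +/- → 1/2 Rh+, 1/2 Rh-; so P(type B, Rh-negative) = 1/4 × 1/2 = 1/8 per child.
P(not type B, Rh-negative) = 7/8 for one child; (7/8)^4 = 2401/4096.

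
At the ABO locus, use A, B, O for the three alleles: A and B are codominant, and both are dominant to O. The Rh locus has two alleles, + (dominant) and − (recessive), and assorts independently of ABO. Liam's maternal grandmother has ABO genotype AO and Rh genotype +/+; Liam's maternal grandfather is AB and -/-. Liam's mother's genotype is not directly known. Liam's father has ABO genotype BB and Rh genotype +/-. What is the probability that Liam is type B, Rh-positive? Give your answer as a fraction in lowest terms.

Liam's mother's ABO genotype from AO × AB: 1/4 AA, 1/4 AB, 1/4 AO, 1/4 BO.
Crossing each possibility with the father BB and summing P(type B): 1/4·0 + 1/4·1/2 + 1/4·1/2 + 1/4·1 = 1/2.
Similarly for Rh via the mother's Rh distribution: P(Rh+) = 3/4.
Independent loci: 1/2 × 3/4 = 3/8.

3/8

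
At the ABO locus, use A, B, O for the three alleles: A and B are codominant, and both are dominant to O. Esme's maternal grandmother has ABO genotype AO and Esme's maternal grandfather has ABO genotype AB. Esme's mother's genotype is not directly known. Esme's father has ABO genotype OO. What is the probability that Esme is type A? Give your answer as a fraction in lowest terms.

1/2

Esme's mother's ABO genotype from AO × AB: 1/4 AA, 1/4 AB, 1/4 AO, 1/4 BO.
Crossing each possibility with the father OO and summing P(type A): 1/4·1 + 1/4·1/2 + 1/4·1/2 + 1/4·0 = 1/2.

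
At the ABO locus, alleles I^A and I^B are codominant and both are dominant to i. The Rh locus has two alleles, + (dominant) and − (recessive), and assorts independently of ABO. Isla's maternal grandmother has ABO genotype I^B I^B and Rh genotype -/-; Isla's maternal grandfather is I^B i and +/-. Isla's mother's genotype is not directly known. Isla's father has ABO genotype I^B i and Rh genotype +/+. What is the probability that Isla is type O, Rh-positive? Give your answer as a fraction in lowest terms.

Isla's mother's ABO genotype from I^B I^B × I^B i: 1/2 I^B I^B, 1/2 I^B i.
Crossing each possibility with the father I^B i and summing P(type O): 1/2·0 + 1/2·1/4 = 1/8.
Similarly for Rh via the mother's Rh distribution: P(Rh+) = 1.
Independent loci: 1/8 × 1 = 1/8.

1/8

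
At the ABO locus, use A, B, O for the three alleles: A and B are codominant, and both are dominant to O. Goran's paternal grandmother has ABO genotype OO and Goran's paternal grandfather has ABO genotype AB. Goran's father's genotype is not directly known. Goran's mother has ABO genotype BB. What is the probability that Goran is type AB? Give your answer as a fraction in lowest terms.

Goran's father's ABO genotype from OO × AB: 1/2 AO, 1/2 BO.
Crossing each possibility with the mother BB and summing P(type AB): 1/2·1/2 + 1/2·0 = 1/4.

1/4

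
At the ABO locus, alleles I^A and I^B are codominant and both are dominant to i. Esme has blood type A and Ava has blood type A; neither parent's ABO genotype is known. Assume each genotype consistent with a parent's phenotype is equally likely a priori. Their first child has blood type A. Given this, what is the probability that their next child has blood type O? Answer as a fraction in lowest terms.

1/20

Possible genotypes: Esme ∈ {I^A I^A, I^A i}; Ava ∈ {I^A I^A, I^A i}.
Weight each parental genotype pair by prior × P(type-A child):
  I^A I^A × I^A I^A: posterior weight 4/15; P(next child type O) = 0.
  I^A I^A × I^A i: posterior weight 4/15; P(next child type O) = 0.
  I^A i × I^A I^A: posterior weight 4/15; P(next child type O) = 0.
  I^A i × I^A i: posterior weight 1/5; P(next child type O) = 1/4.
Weighted sum = 1/20.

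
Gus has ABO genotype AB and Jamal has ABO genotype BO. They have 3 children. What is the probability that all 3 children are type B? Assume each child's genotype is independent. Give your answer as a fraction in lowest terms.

ABO cross AB × BO → 1/4 A, 1/2 B, 1/4 AB.
So P(type B) = 1/2 per child.
All 3 independent: (1/2)^3 = 1/8.

1/8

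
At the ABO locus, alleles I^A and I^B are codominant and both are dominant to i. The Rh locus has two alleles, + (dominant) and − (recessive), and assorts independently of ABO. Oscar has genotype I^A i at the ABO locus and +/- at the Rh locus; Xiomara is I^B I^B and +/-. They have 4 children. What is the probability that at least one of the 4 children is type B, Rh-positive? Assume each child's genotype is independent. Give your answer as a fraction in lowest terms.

3471/4096

ABO cross I^A i × I^B I^B → 1/2 B, 1/2 AB.
Rh cross +/- × +/- → 3/4 Rh+, 1/4 Rh-; so P(type B, Rh-positive) = 1/2 × 3/4 = 3/8 per child.
P(none) = (5/8)^4 = 625/4096; P(at least one) = 1 − 625/4096 = 3471/4096.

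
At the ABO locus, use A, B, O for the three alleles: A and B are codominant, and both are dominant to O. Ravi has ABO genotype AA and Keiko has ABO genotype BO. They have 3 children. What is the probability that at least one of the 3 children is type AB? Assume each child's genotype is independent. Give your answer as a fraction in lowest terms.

ABO cross AA × BO → 1/2 A, 1/2 AB.
So P(type AB) = 1/2 per child.
P(none) = (1/2)^3 = 1/8; P(at least one) = 1 − 1/8 = 7/8.

7/8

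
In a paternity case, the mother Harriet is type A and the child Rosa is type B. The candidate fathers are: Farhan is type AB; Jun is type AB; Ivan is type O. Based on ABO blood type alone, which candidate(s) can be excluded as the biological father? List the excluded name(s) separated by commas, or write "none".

A candidate is excluded only if no genotype consistent with his phenotype could produce a type B child with a type A mother.
Ivan (type O): no genotype consistent with that phenotype can produce a type-B child with a type-A mother.

Ivan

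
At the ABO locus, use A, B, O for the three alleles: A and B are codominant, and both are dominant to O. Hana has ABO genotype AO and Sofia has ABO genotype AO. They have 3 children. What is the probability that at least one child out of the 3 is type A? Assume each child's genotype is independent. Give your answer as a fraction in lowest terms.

63/64

ABO cross AO × AO → 1/4 O, 3/4 A.
So P(type A) = 3/4 per child.
P(none) = (1/4)^3 = 1/64; P(at least one) = 1 − 1/64 = 63/64.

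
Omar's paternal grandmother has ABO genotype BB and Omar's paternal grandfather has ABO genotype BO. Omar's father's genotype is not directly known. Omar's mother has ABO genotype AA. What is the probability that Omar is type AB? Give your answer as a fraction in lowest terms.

3/4

Omar's father's ABO genotype from BB × BO: 1/2 BB, 1/2 BO.
Crossing each possibility with the mother AA and summing P(type AB): 1/2·1 + 1/2·1/2 = 3/4.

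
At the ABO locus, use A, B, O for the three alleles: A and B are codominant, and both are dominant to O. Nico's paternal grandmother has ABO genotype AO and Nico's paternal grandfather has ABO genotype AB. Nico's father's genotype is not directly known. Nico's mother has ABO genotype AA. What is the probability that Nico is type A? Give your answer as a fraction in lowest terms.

3/4

Nico's father's ABO genotype from AO × AB: 1/4 AA, 1/4 AB, 1/4 AO, 1/4 BO.
Crossing each possibility with the mother AA and summing P(type A): 1/4·1 + 1/4·1/2 + 1/4·1 + 1/4·1/2 = 3/4.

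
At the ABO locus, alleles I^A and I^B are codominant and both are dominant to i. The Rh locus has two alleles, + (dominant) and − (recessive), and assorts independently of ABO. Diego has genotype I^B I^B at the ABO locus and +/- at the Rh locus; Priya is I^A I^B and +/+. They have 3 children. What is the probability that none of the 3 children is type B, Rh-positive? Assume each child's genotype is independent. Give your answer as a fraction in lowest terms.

1/8

ABO cross I^B I^B × I^A I^B → 1/2 B, 1/2 AB.
Rh cross +/- × +/+ → 1 Rh+; so P(type B, Rh-positive) = 1/2 × 1 = 1/2 per child.
P(not type B, Rh-positive) = 1/2 for one child; (1/2)^3 = 1/8.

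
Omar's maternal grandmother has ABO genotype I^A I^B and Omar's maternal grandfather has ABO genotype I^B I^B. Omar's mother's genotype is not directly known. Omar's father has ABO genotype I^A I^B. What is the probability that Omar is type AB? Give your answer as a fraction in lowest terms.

1/2

Omar's mother's ABO genotype from I^A I^B × I^B I^B: 1/2 I^A I^B, 1/2 I^B I^B.
Crossing each possibility with the father I^A I^B and summing P(type AB): 1/2·1/2 + 1/2·1/2 = 1/2.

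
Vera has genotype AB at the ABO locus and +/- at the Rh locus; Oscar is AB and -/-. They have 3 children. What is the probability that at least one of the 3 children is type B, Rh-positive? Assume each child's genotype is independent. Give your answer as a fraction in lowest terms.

ABO cross AB × AB → 1/4 A, 1/4 B, 1/2 AB.
Rh cross +/- × -/- → 1/2 Rh+, 1/2 Rh-; so P(type B, Rh-positive) = 1/4 × 1/2 = 1/8 per child.
P(none) = (7/8)^3 = 343/512; P(at least one) = 1 − 343/512 = 169/512.

169/512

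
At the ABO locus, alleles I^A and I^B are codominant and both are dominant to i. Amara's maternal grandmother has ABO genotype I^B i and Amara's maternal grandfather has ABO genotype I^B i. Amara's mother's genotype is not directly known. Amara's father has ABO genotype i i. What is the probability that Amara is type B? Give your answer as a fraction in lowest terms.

1/2

Amara's mother's ABO genotype from I^B i × I^B i: 1/4 I^B I^B, 1/2 I^B i, 1/4 i i.
Crossing each possibility with the father i i and summing P(type B): 1/4·1 + 1/2·1/2 + 1/4·0 = 1/2.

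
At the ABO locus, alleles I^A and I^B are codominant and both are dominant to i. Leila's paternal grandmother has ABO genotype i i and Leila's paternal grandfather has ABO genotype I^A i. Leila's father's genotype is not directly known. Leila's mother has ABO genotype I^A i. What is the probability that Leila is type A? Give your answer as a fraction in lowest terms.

5/8

Leila's father's ABO genotype from i i × I^A i: 1/2 I^A i, 1/2 i i.
Crossing each possibility with the mother I^A i and summing P(type A): 1/2·3/4 + 1/2·1/2 = 5/8.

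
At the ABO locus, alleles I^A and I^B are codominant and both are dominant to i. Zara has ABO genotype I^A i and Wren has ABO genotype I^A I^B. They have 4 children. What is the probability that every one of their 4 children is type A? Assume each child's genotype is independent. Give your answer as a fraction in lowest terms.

ABO cross I^A i × I^A I^B → 1/2 A, 1/4 B, 1/4 AB.
So P(type A) = 1/2 per child.
All 4 independent: (1/2)^4 = 1/16.

1/16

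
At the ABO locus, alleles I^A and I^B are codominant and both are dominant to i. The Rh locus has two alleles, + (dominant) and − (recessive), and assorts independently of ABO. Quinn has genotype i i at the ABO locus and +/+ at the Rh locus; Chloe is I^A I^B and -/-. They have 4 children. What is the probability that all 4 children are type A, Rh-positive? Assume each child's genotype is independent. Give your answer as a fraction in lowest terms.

1/16

ABO cross i i × I^A I^B → 1/2 A, 1/2 B.
Rh cross +/+ × -/- → 1 Rh+; so P(type A, Rh-positive) = 1/2 × 1 = 1/2 per child.
All 4 independent: (1/2)^4 = 1/16.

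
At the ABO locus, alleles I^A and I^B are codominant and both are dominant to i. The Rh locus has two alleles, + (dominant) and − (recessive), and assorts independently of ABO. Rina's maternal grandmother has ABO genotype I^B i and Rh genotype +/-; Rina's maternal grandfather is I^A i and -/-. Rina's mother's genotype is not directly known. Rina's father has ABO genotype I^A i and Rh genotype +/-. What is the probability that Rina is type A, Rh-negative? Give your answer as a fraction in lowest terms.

3/16

Rina's mother's ABO genotype from I^B i × I^A i: 1/4 I^A I^B, 1/4 I^A i, 1/4 I^B i, 1/4 i i.
Crossing each possibility with the father I^A i and summing P(type A): 1/4·1/2 + 1/4·3/4 + 1/4·1/4 + 1/4·1/2 = 1/2.
Similarly for Rh via the mother's Rh distribution: P(Rh-) = 3/8.
Independent loci: 1/2 × 3/8 = 3/16.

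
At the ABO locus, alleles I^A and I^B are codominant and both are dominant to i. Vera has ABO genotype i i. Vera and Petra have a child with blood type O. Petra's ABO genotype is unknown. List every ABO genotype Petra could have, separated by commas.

I^A i, I^B i, i i

For each candidate genotype of Petra, check whether crossing it with i i can produce every observed child phenotype.
  I^A I^A → possible child types {A} ✗
  I^A I^B → possible child types {A, B} ✗
  I^A i → possible child types {O, A} ✓
  I^B I^B → possible child types {B} ✗
  I^B i → possible child types {O, B} ✓
  i i → possible child types {O} ✓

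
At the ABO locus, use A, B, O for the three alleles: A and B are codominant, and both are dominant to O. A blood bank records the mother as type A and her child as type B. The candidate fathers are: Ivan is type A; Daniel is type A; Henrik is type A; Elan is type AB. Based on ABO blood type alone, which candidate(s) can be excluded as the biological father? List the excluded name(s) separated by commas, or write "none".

A candidate is excluded only if no genotype consistent with his phenotype could produce a type B child with a type A mother.
Ivan (type A): no genotype consistent with that phenotype can produce a type-B child with a type-A mother.
Daniel (type A): no genotype consistent with that phenotype can produce a type-B child with a type-A mother.
Henrik (type A): no genotype consistent with that phenotype can produce a type-B child with a type-A mother.

Ivan, Daniel, Henrik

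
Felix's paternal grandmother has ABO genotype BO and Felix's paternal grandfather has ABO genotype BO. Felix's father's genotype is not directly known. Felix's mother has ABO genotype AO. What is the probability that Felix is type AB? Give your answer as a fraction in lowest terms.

1/4

Felix's father's ABO genotype from BO × BO: 1/4 BB, 1/2 BO, 1/4 OO.
Crossing each possibility with the mother AO and summing P(type AB): 1/4·1/2 + 1/2·1/4 + 1/4·0 = 1/4.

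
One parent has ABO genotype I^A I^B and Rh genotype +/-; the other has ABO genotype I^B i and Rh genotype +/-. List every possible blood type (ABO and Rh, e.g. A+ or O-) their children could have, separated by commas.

Gametes from I^A I^B × I^B i give offspring ABO genotypes I^A I^B, I^A i, I^B I^B, I^B i, i.e. phenotypes A, B, AB.
Rh cross +/- × +/- → phenotypes Rh+, Rh-.
Combining independently: A+, A-, B+, B-, AB+, AB-.

A+, A-, B+, B-, AB+, AB-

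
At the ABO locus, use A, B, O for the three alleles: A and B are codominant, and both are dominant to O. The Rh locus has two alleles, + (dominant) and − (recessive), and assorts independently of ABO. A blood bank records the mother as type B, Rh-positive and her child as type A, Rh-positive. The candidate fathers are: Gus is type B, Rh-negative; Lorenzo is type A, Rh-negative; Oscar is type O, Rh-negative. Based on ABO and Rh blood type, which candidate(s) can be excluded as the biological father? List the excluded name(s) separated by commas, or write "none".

A candidate is excluded only if no genotype consistent with his phenotype could produce a type A, Rh-positive child with a type B, Rh-positive mother.
Gus (type B, Rh-): no genotype consistent with that phenotype can produce a type-A Rh+ child with a type-B mother.
Oscar (type O, Rh-): no genotype consistent with that phenotype can produce a type-A Rh+ child with a type-B mother.

Gus, Oscar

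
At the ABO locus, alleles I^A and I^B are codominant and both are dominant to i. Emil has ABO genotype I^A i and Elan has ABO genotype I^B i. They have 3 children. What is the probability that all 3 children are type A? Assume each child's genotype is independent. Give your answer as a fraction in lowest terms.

1/64

ABO cross I^A i × I^B i → 1/4 O, 1/4 A, 1/4 B, 1/4 AB.
So P(type A) = 1/4 per child.
All 3 independent: (1/4)^3 = 1/64.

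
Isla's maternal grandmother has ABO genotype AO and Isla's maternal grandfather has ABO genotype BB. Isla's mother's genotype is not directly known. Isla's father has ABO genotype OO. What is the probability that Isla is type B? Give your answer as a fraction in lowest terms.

Isla's mother's ABO genotype from AO × BB: 1/2 AB, 1/2 BO.
Crossing each possibility with the father OO and summing P(type B): 1/2·1/2 + 1/2·1/2 = 1/2.

1/2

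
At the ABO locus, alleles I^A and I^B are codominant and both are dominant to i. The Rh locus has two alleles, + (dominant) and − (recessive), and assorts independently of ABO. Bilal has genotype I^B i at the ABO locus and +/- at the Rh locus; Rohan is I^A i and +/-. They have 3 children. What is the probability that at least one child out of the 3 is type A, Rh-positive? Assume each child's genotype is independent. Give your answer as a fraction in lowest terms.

ABO cross I^B i × I^A i → 1/4 O, 1/4 A, 1/4 B, 1/4 AB.
Rh cross +/- × +/- → 3/4 Rh+, 1/4 Rh-; so P(type A, Rh-positive) = 1/4 × 3/4 = 3/16 per child.
P(none) = (13/16)^3 = 2197/4096; P(at least one) = 1 − 2197/4096 = 1899/4096.

1899/4096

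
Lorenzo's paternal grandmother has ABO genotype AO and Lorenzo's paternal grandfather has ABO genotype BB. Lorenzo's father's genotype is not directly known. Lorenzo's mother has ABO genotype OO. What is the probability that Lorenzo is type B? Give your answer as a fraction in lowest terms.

Lorenzo's father's ABO genotype from AO × BB: 1/2 AB, 1/2 BO.
Crossing each possibility with the mother OO and summing P(type B): 1/2·1/2 + 1/2·1/2 = 1/2.

1/2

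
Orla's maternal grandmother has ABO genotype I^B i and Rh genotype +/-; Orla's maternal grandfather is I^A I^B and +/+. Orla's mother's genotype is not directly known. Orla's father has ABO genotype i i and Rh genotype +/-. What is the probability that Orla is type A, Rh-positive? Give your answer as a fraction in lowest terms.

Orla's mother's ABO genotype from I^B i × I^A I^B: 1/4 I^A I^B, 1/4 I^A i, 1/4 I^B I^B, 1/4 I^B i.
Crossing each possibility with the father i i and summing P(type A): 1/4·1/2 + 1/4·1/2 + 1/4·0 + 1/4·0 = 1/4.
Similarly for Rh via the mother's Rh distribution: P(Rh+) = 7/8.
Independent loci: 1/4 × 7/8 = 7/32.

7/32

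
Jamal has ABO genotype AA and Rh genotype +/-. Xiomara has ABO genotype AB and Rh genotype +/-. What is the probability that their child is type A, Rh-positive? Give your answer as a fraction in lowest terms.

ABO cross AA × AB → offspring phenotypes: 1/2 A, 1/2 AB.
Rh cross +/- × +/- → 3/4 Rh+, 1/4 Rh-.
Independent loci: P(type A, Rh-positive) = 1/2 × 3/4 = 3/8.

3/8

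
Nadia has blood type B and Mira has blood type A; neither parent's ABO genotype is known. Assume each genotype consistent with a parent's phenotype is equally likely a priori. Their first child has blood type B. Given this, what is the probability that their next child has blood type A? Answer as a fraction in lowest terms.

1/12

Possible genotypes: Nadia ∈ {BB, BO}; Mira ∈ {AA, AO}.
Weight each parental genotype pair by prior × P(type-B child):
  BB × AO: posterior weight 2/3; P(next child type A) = 0.
  BO × AO: posterior weight 1/3; P(next child type A) = 1/4.
Weighted sum = 1/12.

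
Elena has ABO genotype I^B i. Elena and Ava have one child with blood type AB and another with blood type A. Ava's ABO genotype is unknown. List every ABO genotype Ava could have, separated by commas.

For each candidate genotype of Ava, check whether crossing it with I^B i can produce every observed child phenotype.
  I^A I^A → possible child types {A, AB} ✓
  I^A I^B → possible child types {A, B, AB} ✓
  I^A i → possible child types {O, A, B, AB} ✓
  I^B I^B → possible child types {B} ✗
  I^B i → possible child types {O, B} ✗
  i i → possible child types {O, B} ✗

I^A I^A, I^A I^B, I^A i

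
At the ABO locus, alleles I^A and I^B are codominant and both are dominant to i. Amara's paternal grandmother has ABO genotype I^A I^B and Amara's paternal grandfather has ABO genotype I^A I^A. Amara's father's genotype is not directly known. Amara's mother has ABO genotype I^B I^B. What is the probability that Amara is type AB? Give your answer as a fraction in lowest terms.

3/4

Amara's father's ABO genotype from I^A I^B × I^A I^A: 1/2 I^A I^A, 1/2 I^A I^B.
Crossing each possibility with the mother I^B I^B and summing P(type AB): 1/2·1 + 1/2·1/2 = 3/4.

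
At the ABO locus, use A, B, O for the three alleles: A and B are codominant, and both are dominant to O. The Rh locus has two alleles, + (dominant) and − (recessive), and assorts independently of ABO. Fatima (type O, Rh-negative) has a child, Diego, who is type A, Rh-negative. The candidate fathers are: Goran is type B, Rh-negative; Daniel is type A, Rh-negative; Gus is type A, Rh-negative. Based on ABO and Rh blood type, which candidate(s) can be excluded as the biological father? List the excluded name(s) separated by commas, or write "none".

A candidate is excluded only if no genotype consistent with his phenotype could produce a type A, Rh-negative child with a type O, Rh-negative mother.
Goran (type B, Rh-): no genotype consistent with that phenotype can produce a type-A Rh- child with a type-O mother.

Goran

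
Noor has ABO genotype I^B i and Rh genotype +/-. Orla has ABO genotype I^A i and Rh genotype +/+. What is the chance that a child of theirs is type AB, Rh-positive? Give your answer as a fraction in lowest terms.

ABO cross I^B i × I^A i → offspring phenotypes: 1/4 O, 1/4 A, 1/4 B, 1/4 AB.
Rh cross +/- × +/+ → 1 Rh+.
Independent loci: P(type AB, Rh-positive) = 1/4 × 1 = 1/4.

1/4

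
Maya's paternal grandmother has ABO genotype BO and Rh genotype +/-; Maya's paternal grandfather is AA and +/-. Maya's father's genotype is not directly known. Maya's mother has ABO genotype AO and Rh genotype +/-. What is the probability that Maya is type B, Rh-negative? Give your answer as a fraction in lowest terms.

1/32

Maya's father's ABO genotype from BO × AA: 1/2 AB, 1/2 AO.
Crossing each possibility with the mother AO and summing P(type B): 1/2·1/4 + 1/2·0 = 1/8.
Similarly for Rh via the father's Rh distribution: P(Rh-) = 1/4.
Independent loci: 1/8 × 1/4 = 1/32.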